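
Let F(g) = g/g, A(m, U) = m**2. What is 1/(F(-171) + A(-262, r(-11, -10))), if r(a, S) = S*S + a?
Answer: 1/68645 ≈ 1.4568e-5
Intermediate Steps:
r(a, S) = a + S**2 (r(a, S) = S**2 + a = a + S**2)
F(g) = 1
1/(F(-171) + A(-262, r(-11, -10))) = 1/(1 + (-262)**2) = 1/(1 + 68644) = 1/68645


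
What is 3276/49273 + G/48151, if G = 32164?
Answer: 248937064/338934889 ≈ 0.73447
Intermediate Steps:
3276/49273 + G/48151 = 3276/49273 + 32164/48151 = 3276*(1/49273) + 32164*(1/48151) = 468/7039 + 32164/48151 = 248937064/338934889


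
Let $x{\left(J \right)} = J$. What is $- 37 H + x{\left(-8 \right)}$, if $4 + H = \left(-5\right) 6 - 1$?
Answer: $1287$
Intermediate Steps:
$H = -35$ ($H = -4 - 31 = -35$)
$- 37 H + x{\left(-8 \right)} = \left(-37\right) \left(-35\right) - 8 = 1295 - 8 = 1287$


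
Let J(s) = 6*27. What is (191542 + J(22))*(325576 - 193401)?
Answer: 25338476200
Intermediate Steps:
J(s) = 162
(191542 + J(22))*(325576 - 193401) = (191542 + 162)*(325576 - 193401) = 191704*132175 = 25338476200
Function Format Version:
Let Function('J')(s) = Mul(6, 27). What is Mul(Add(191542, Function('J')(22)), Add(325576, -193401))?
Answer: 25338476200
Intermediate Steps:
Function('J')(s) = 162
Mul(Add(191542, Function('J')(22)), Add(325576, -193401)) = Mul(Add(191542, 162), Add(325576, -193401)) = Mul(191704, 132175) = 25338476200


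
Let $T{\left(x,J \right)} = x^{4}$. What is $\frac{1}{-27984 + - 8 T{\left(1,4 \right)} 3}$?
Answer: $- \frac{1}{28008} \approx -3.5704 \cdot 10^{-5}$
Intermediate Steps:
$\frac{1}{-27984 + - 8 T{\left(1,4 \right)} 3} = \frac{1}{-27984 + - 8 \cdot 1^{4} \cdot 3} = \frac{1}{-27984 + \left(-8\right) 1 \cdot 3} = \frac{1}{-27984 - 24} = \frac{1}{-28008} = - \frac{1}{28008}$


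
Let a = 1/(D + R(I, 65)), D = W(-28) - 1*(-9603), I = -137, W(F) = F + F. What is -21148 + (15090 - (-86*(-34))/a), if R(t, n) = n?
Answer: -28111546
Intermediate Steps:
W(F) = 2*F
D = 9547 (D = 2*(-28) - 1*(-9603) = -56 + 9603 = 9547)
a = 1/9612 (a = 1/(9547 + 65) = 1/9612 ≈ 0.00010404)
-21148 + (15090 - (-86*(-34))/a) = -21148 + (15090 - (-86*(-34))/1/9612) = -21148 + (15090 - 2924*9612) = -21148 + (15090 - 1*28105488) = -21148 + (15090 - 28105488) = -21148 - 28090398 = -28111546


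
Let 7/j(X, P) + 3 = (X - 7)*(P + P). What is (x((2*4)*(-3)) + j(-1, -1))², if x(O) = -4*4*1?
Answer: 40401/169 ≈ 239.06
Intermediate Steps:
x(O) = -16 (x(O) = -16*1 = -16)
j(X, P) = 7/(-3 + 2*P*(-7 + X)) (j(X, P) = 7/(-3 + (X - 7)*(P + P)) = 7/(-3 + (-7 + X)*(2*P)) = 7/(-3 + 2*P*(-7 + X)))
(x((2*4)*(-3)) + j(-1, -1))² = (-16 + 7/(-3 - 14*(-1) + 2*(-1)*(-1)))² = (-16 + 7/(-3 + 14 + 2))² = (-16 + 7/13)² = (-201/13)² = 40401/169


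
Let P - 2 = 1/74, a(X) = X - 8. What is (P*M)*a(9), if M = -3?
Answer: -447/74 ≈ -6.0405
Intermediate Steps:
a(X) = -8 + X
P = 149/74 (P = 2 + 1/74 = 149/74 ≈ 2.0135)
(P*M)*a(9) = ((149/74)*(-3))*(-8 + 9) = -447/74*1 = -447/74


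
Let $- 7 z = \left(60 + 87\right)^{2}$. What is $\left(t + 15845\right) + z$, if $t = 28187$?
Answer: $40945$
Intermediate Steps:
$z = -3087$ ($z = - \frac{\left(60 + 87\right)^{2}}{7} = - \frac{147^{2}}{7} = \left(- \frac{1}{7}\right) 21609 = -3087$)
$\left(t + 15845\right) + z = \left(28187 + 15845\right) - 3087 = 44032 - 3087 = 40945$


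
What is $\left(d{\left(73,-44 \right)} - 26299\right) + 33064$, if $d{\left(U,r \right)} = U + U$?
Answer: $6911$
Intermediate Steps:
$d{\left(U,r \right)} = 2 U$
$\left(d{\left(73,-44 \right)} - 26299\right) + 33064 = \left(2 \cdot 73 - 26299\right) + 33064 = \left(146 - 26299\right) + 33064 = -26153 + 33064 = 6911$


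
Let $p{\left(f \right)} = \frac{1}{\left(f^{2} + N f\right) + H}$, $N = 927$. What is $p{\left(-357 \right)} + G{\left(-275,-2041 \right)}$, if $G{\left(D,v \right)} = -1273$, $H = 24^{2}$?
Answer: $- \frac{258309523}{202914} \approx -1273.0$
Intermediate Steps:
$H = 576$
$p{\left(f \right)} = \frac{1}{576 + f^{2} + 927 f}$ ($p{\left(f \right)} = \frac{1}{\left(f^{2} + 927 f\right) + 576} = \frac{1}{576 + f^{2} + 927 f}$)
$p{\left(-357 \right)} + G{\left(-275,-2041 \right)} = \frac{1}{576 + \left(-357\right)^{2} + 927 \left(-357\right)} - 1273 = \frac{1}{576 + 127449 - 330939} - 1273 = \frac{1}{-202914} - 1273 = - \frac{1}{202914} - 1273 = - \frac{258309523}{202914}$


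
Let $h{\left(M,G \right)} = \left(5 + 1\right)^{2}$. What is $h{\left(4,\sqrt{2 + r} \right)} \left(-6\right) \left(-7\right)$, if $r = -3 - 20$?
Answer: $1512$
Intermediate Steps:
$r = -23$ ($r = -3 - 20 = -23$)
$h{\left(M,G \right)} = 36$ ($h{\left(M,G \right)} = 6^{2} = 36$)
$h{\left(4,\sqrt{2 + r} \right)} \left(-6\right) \left(-7\right) = 36 \left(-6\right) \left(-7\right) = \left(-216\right) \left(-7\right) = 1512$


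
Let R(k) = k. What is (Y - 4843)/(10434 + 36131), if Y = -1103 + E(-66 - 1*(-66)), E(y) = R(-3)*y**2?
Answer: -5946/46565 ≈ -0.12769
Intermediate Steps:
E(y) = -3*y**2
Y = -1103 (Y = -1103 - 3*(-66 - 1*(-66))**2 = -1103 - 3*(-66 + 66)**2 = -1103 - 3*0**2 = -1103 - 3*0 = -1103 + 0 = -1103)
(Y - 4843)/(10434 + 36131) = (-1103 - 4843)/(10434 + 36131) = -5946/46565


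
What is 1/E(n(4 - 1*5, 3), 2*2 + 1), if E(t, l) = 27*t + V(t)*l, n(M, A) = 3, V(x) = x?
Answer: 1/96 ≈ 0.010417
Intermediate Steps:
E(t, l) = 27*t + l*t (E(t, l) = 27*t + t*l = 27*t + l*t)
1/E(n(4 - 1*5, 3), 2*2 + 1) = 1/(3*(27 + (2*2 + 1))) = 1/(3*(27 + (4 + 1))) = 1/(3*(27 + 5)) = 1/(3*32) = 1/96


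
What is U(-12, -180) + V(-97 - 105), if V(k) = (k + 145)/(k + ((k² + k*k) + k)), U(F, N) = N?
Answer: -4872259/27068 ≈ -180.00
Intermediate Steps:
V(k) = (145 + k)/(2*k + 2*k²) (V(k) = (145 + k)/(k + ((k² + k²) + k)) = (145 + k)/(k + (2*k² + k)) = (145 + k)/(k + (k + 2*k²)) = (145 + k)/(2*k + 2*k²))
U(-12, -180) + V(-97 - 105) = -180 + (145 + (-97 - 105))/(2*(-97 - 105)*(1 + (-97 - 105))) = -180 + (½)*(145 - 202)/(-202*(1 - 202)) = -180 + (½)*(-1/202)*(-57)/(-201) = -180 + (½)*(-1/202)*(-1/201)*(-57) = -180 - 19/27068 = -4872259/27068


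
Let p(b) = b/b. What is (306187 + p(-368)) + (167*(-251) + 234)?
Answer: 264505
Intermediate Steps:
p(b) = 1
(306187 + p(-368)) + (167*(-251) + 234) = (306187 + 1) + (167*(-251) + 234) = 306188 + (-41917 + 234) = 306188 - 41683 = 264505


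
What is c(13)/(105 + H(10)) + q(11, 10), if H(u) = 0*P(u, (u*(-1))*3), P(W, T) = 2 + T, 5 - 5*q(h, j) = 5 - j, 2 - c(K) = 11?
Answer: 67/35 ≈ 1.9143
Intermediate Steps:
c(K) = -9 (c(K) = 2 - 1*11 = 2 - 11 = -9)
q(h, j) = j/5 (q(h, j) = 1 - (5 - j)/5 = 1 + (-1 + j/5) = j/5)
H(u) = 0 (H(u) = 0*(2 + (u*(-1))*3) = 0*(2 - u*3) = 0*(2 - 3*u) = 0)
c(13)/(105 + H(10)) + q(11, 10) = -9/(105 + 0) + (⅕)*10 = -9/105 + 2 = (1/105)*(-9) + 2 = -3/35 + 2 = 67/35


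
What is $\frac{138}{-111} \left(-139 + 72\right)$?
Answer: $\frac{3082}{37} \approx 83.297$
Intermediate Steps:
$\frac{138}{-111} \left(-139 + 72\right) = 138 \left(- \frac{1}{111}\right) \left(-67\right) = \left(- \frac{46}{37}\right) \left(-67\right) = \frac{3082}{37}$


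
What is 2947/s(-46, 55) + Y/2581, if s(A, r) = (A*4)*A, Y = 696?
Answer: 465419/753296 ≈ 0.61784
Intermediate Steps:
s(A, r) = 4*A² (s(A, r) = (4*A)*A = 4*A²)
2947/s(-46, 55) + Y/2581 = 2947/((4*(-46)²)) + 696/2581 = 2947/((4*2116)) + 696*(1/2581) = 2947/8464 + 24/89 = 465419/753296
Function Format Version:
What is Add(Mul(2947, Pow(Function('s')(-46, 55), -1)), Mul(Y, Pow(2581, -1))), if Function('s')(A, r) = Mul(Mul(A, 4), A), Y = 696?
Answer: Rational(465419, 753296) ≈ 0.61784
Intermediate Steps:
Function('s')(A, r) = Mul(4, Pow(A, 2)) (Function('s')(A, r) = Mul(Mul(4, A), A) = Mul(4, Pow(A, 2)))
Add(Mul(2947, Pow(Function('s')(-46, 55), -1)), Mul(Y, Pow(2581, -1))) = Add(Mul(2947, Pow(Mul(4, Pow(-46, 2)), -1)), Mul(696, Pow(2581, -1))) = Add(Mul(2947, Pow(Mul(4, 2116), -1)), Mul(696, Rational(1, 2581))) = Add(Mul(2947, Pow(8464, -1)), Rational(24, 89)) = Add(Mul(2947, Rational(1, 8464)), Rational(24, 89)) = Add(Rational(2947, 8464), Rational(24, 89)) = Rational(465419, 753296)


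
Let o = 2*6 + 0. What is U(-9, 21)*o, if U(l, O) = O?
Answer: 252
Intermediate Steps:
o = 12 (o = 12 + 0 = 12)
U(-9, 21)*o = 21*12 = 252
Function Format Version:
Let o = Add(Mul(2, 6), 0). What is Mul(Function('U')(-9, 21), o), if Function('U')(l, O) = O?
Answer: 252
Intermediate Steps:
o = 12 (o = Add(12, 0) = 12)
Mul(Function('U')(-9, 21), o) = Mul(21, 12) = 252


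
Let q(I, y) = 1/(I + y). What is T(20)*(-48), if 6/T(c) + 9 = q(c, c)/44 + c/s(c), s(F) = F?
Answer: 168960/4693 ≈ 36.003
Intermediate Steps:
T(c) = 6/(-8 + 1/(88*c)) (T(c) = 6/(-9 + (1/((c + c)*44) + c/c)) = 6/(-9 + ((1/44)/(2*c) + 1)) = 6/(-9 + ((1/(2*c))*(1/44) + 1)) = 6/(-9 + (1/(88*c) + 1)) = 6/(-9 + (1 + 1/(88*c))) = 6/(-8 + 1/(88*c)))
T(20)*(-48) = (528*20/(1 - 704*20))*(-48) = (528*20/(1 - 14080))*(-48) = (528*20/(-14079))*(-48) = (528*20*(-1/14079))*(-48) = -3520/4693*(-48) = 168960/4693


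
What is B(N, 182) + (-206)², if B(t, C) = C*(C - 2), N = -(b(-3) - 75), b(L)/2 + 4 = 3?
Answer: 75196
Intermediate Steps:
b(L) = -2 (b(L) = -8 + 2*3 = -8 + 6 = -2)
N = 77 (N = -(-2 - 75) = -1*(-77) = 77)
B(t, C) = C*(-2 + C)
B(N, 182) + (-206)² = 182*(-2 + 182) + (-206)² = 182*180 + 42436 = 32760 + 42436 = 75196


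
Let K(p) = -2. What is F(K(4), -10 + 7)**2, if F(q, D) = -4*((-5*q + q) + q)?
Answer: 576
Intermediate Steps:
F(q, D) = 12*q (F(q, D) = -4*(-4*q + q) = -(-12)*q = 12*q)
F(K(4), -10 + 7)**2 = (12*(-2))**2 = (-24)**2 = 576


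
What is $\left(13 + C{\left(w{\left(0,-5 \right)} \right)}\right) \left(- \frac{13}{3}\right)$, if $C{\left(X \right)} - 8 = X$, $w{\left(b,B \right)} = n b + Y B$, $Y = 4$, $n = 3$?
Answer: $- \frac{13}{3} \approx -4.3333$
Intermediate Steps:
$w{\left(b,B \right)} = 3 b + 4 B$
$C{\left(X \right)} = 8 + X$
$\left(13 + C{\left(w{\left(0,-5 \right)} \right)}\right) \left(- \frac{13}{3}\right) = \left(13 + \left(8 + \left(3 \cdot 0 + 4 \left(-5\right)\right)\right)\right) \left(- \frac{13}{3}\right) = \left(13 + \left(8 + \left(0 - 20\right)\right)\right) \left(\left(-13\right) \frac{1}{3}\right) = \left(13 + \left(8 - 20\right)\right) \left(- \frac{13}{3}\right) = \left(13 - 12\right) \left(- \frac{13}{3}\right) = 1 \left(- \frac{13}{3}\right) = - \frac{13}{3}$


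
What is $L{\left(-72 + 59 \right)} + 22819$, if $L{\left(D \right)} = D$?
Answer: $22806$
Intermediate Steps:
$L{\left(-72 + 59 \right)} + 22819 = \left(-72 + 59\right) + 22819 = -13 + 22819 = 22806$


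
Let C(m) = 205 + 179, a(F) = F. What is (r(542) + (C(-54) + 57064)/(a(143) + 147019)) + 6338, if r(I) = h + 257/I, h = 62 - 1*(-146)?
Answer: 261094863217/39880902 ≈ 6546.9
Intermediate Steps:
h = 208 (h = 62 + 146 = 208)
C(m) = 384
r(I) = 208 + 257/I
(r(542) + (C(-54) + 57064)/(a(143) + 147019)) + 6338 = ((208 + 257/542) + (384 + 57064)/(143 + 147019)) + 6338 = ((208 + 257*(1/542)) + 57448/147162) + 6338 = ((208 + 257/542) + 57448*(1/147162)) + 6338 = (112993/542 + 28724/73581) + 6338 = 8329706341/39880902 + 6338 = 261094863217/39880902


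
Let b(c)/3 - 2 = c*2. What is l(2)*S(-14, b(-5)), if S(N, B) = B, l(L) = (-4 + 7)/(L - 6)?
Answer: 18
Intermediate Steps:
b(c) = 6 + 6*c (b(c) = 6 + 3*(c*2) = 6 + 3*(2*c) = 6 + 6*c)
l(L) = 3/(-6 + L)
l(2)*S(-14, b(-5)) = (3/(-6 + 2))*(6 + 6*(-5)) = (3/(-4))*(6 - 30) = (3*(-¼))*(-24) = -¾*(-24) = 18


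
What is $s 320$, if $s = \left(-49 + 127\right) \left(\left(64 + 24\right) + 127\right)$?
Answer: $5366400$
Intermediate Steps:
$s = 16770$ ($s = 78 \left(88 + 127\right) = 78 \cdot 215 = 16770$)
$s 320 = 16770 \cdot 320 = 5366400$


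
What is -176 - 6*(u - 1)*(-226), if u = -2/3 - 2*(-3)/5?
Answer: -4044/5 ≈ -808.80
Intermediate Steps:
u = 8/15 (u = -2*⅓ + 6*(⅕) = -⅔ + 6/5 = 8/15 ≈ 0.53333)
-176 - 6*(u - 1)*(-226) = -176 - 6*(8/15 - 1)*(-226) = -176 - 6*(-7/15)*(-226) = -176 + (14/5)*(-226) = -176 - 3164/5 = -4044/5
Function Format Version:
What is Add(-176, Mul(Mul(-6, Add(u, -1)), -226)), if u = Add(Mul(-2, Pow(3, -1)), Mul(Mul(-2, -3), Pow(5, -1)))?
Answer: Rational(-4044, 5) ≈ -808.80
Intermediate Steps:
u = Rational(8, 15) (u = Add(Mul(-2, Rational(1, 3)), Mul(6, Rational(1, 5))) = Add(Rational(-2, 3), Rational(6, 5)) = Rational(8, 15) ≈ 0.53333)
Add(-176, Mul(Mul(-6, Add(u, -1)), -226)) = Add(-176, Mul(Mul(-6, Add(Rational(8, 15), -1)), -226)) = Add(-176, Mul(Mul(-6, Rational(-7, 15)), -226)) = Add(-176, Mul(Rational(14, 5), -226)) = Add(-176, Rational(-3164, 5)) = Rational(-4044, 5)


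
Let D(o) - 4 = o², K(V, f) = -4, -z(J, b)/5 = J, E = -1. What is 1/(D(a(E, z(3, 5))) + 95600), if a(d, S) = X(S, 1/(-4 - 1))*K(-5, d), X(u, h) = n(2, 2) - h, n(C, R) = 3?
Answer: 25/2394196 ≈ 1.0442e-5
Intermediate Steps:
z(J, b) = -5*J
X(u, h) = 3 - h
a(d, S) = -64/5 (a(d, S) = (3 - 1/(-4 - 1))*(-4) = (3 - 1/(-5))*(-4) = (3 - 1*(-⅕))*(-4) = (3 + ⅕)*(-4) = (16/5)*(-4) = -64/5)
D(o) = 4 + o²
1/(D(a(E, z(3, 5))) + 95600) = 1/((4 + (-64/5)²) + 95600) = 1/((4 + 4096/25) + 95600) = 1/(4196/25 + 95600) = 1/(2394196/25) = 25/2394196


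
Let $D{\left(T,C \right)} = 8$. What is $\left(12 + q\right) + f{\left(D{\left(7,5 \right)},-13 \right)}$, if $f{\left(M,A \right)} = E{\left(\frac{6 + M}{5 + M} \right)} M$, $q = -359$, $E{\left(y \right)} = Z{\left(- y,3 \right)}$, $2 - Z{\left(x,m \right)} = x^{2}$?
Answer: $- \frac{57507}{169} \approx -340.28$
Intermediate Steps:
$Z{\left(x,m \right)} = 2 - x^{2}$
$E{\left(y \right)} = 2 - y^{2}$ ($E{\left(y \right)} = 2 - \left(- y\right)^{2} = 2 - y^{2}$)
$f{\left(M,A \right)} = M \left(2 - \frac{\left(6 + M\right)^{2}}{\left(5 + M\right)^{2}}\right)$ ($f{\left(M,A \right)} = \left(2 - \left(\frac{6 + M}{5 + M}\right)^{2}\right) M = \left(2 - \frac{\left(6 + M\right)^{2}}{\left(5 + M\right)^{2}}\right) M = M \left(2 - \frac{\left(6 + M\right)^{2}}{\left(5 + M\right)^{2}}\right)$)
$\left(12 + q\right) + f{\left(D{\left(7,5 \right)},-13 \right)} = \left(12 - 359\right) + \left(2 \cdot 8 - \frac{8 \left(6 + 8\right)^{2}}{\left(5 + 8\right)^{2}}\right) = -347 + \left(16 - \frac{8 \cdot 14^{2}}{169}\right) = -347 + \left(16 - 8 \cdot \frac{1}{169} \cdot 196\right) = -347 + \left(16 - \frac{1568}{169}\right) = -347 + \frac{1136}{169} = - \frac{57507}{169}$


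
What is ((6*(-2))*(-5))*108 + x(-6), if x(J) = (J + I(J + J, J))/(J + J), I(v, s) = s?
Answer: 6481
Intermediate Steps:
x(J) = 1 (x(J) = (J + J)/(J + J) = (2*J)/((2*J)) = (2*J)*(1/(2*J)) = 1)
((6*(-2))*(-5))*108 + x(-6) = ((6*(-2))*(-5))*108 + 1 = -12*(-5)*108 + 1 = 60*108 + 1 = 6480 + 1 = 6481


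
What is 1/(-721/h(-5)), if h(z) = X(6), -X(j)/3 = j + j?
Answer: 36/721 ≈ 0.049931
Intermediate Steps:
X(j) = -6*j (X(j) = -3*(j + j) = -6*j)
h(z) = -36 (h(z) = -6*6 = -36)
1/(-721/h(-5)) = 1/(-721/(-36)) = 1/(-721*(-1/36)) = 1/(721/36) = 36/721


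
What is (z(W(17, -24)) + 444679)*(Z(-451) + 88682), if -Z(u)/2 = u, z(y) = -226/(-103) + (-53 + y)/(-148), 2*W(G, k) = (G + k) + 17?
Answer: 151816326622928/3811 ≈ 3.9836e+10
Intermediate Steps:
W(G, k) = 17/2 + G/2 + k/2 (W(G, k) = ((G + k) + 17)/2 = (17 + G + k)/2 = 17/2 + G/2 + k/2)
z(y) = 38907/15244 - y/148 (z(y) = -226*(-1/103) + (-53 + y)*(-1/148) = 226/103 + (53/148 - y/148) = 38907/15244 - y/148)
Z(u) = -2*u
(z(W(17, -24)) + 444679)*(Z(-451) + 88682) = ((38907/15244 - (17/2 + (½)*17 + (½)*(-24))/148) + 444679)*(-2*(-451) + 88682) = ((38907/15244 - (17/2 + 17/2 - 12)/148) + 444679)*(902 + 88682) = ((38907/15244 - 1/148*5) + 444679)*89584 = ((38907/15244 - 5/148) + 444679)*89584 = (9598/3811 + 444679)*89584 = (1694681267/3811)*89584 = 151816326622928/3811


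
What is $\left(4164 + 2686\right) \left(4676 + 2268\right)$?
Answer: $47566400$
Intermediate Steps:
$\left(4164 + 2686\right) \left(4676 + 2268\right) = 6850 \cdot 6944 = 47566400$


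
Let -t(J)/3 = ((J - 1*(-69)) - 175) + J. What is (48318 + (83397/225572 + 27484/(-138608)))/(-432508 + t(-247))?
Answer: -23604999933739/210414881421772 ≈ -0.11218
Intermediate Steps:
t(J) = 318 - 6*J (t(J) = -3*(((J - 1*(-69)) - 175) + J) = -3*(((J + 69) - 175) + J) = -3*(((69 + J) - 175) + J) = -3*((-106 + J) + J) = -3*(-106 + 2*J) = 318 - 6*J)
(48318 + (83397/225572 + 27484/(-138608)))/(-432508 + t(-247)) = (48318 + (83397/225572 + 27484/(-138608)))/(-432508 + (318 - 6*(-247))) = (48318 + (83397*(1/225572) + 27484*(-1/138608)))/(-432508 + (318 + 1482)) = (48318 + (83397/225572 - 6871/34652))/(-432508 + 1800) = (48318 + 83747977/488532559)/(-430708) = (23604999933739/488532559)*(-1/430708) = -23604999933739/210414881421772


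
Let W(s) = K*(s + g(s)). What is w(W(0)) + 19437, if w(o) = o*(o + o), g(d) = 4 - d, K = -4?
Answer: 19949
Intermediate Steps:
W(s) = -16 (W(s) = -4*(s + (4 - s)) = -4*4 = -16)
w(o) = 2*o**2 (w(o) = o*(2*o) = 2*o**2)
w(W(0)) + 19437 = 2*(-16)**2 + 19437 = 2*256 + 19437 = 512 + 19437 = 19949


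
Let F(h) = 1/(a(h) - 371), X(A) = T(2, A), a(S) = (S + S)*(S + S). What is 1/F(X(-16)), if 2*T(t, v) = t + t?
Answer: -355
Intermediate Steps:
T(t, v) = t (T(t, v) = (t + t)/2 = (2*t)/2 = t)
a(S) = 4*S² (a(S) = (2*S)*(2*S) = 4*S²)
X(A) = 2
F(h) = 1/(-371 + 4*h²) (F(h) = 1/(4*h² - 371) = 1/(-371 + 4*h²))
1/F(X(-16)) = 1/(1/(-371 + 4*2²)) = 1/(1/(-371 + 4*4)) = 1/(1/(-371 + 16)) = 1/(1/(-355)) = 1/(-1/355) = -355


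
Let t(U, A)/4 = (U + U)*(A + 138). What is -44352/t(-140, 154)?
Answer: 99/730 ≈ 0.13562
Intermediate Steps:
t(U, A) = 8*U*(138 + A) (t(U, A) = 4*((U + U)*(A + 138)) = 4*((2*U)*(138 + A)) = 4*(2*U*(138 + A)) = 8*U*(138 + A))
-44352/t(-140, 154) = -44352*(-1/(1120*(138 + 154))) = -44352/(8*(-140)*292) = -44352/(-327040) = -44352*(-1/327040) = 99/730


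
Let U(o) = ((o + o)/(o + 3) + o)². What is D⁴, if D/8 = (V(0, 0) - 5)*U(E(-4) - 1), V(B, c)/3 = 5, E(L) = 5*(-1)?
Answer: 10485760000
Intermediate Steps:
E(L) = -5
V(B, c) = 15 (V(B, c) = 3*5 = 15)
U(o) = (o + 2*o/(3 + o))² (U(o) = ((2*o)/(3 + o) + o)² = (2*o/(3 + o) + o)² = (o + 2*o/(3 + o))²)
D = 320 (D = 8*((15 - 5)*((-5 - 1)²*(5 + (-5 - 1))²/(3 + (-5 - 1))²)) = 8*(10*((-6)²*(5 - 6)²/(3 - 6)²)) = 8*(10*(36*(-1)²/(-3)²)) = 8*(10*(36*(⅑)*1)) = 8*(10*4) = 8*40 = 320)
D⁴ = 320⁴ = 10485760000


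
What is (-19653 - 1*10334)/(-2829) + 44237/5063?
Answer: 276970654/14323227 ≈ 19.337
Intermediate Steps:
(-19653 - 1*10334)/(-2829) + 44237/5063 = (-19653 - 10334)*(-1/2829) + 44237*(1/5063) = -29987*(-1/2829) + 44237/5063 = 29987/2829 + 44237/5063 = 276970654/14323227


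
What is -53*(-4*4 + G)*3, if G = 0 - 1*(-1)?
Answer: 2385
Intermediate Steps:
G = 1 (G = 0 + 1 = 1)
-53*(-4*4 + G)*3 = -53*(-4*4 + 1)*3 = -53*(-16 + 1)*3 = -53*(-15)*3 = 795*3 = 2385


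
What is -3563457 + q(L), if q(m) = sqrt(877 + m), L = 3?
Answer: -3563457 + 4*sqrt(55) ≈ -3.5634e+6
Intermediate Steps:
-3563457 + q(L) = -3563457 + sqrt(877 + 3) = -3563457 + sqrt(880) = -3563457 + 4*sqrt(55)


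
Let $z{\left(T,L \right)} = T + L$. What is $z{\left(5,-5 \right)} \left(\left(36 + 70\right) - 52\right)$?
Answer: $0$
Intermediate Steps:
$z{\left(T,L \right)} = L + T$
$z{\left(5,-5 \right)} \left(\left(36 + 70\right) - 52\right) = \left(-5 + 5\right) \left(\left(36 + 70\right) - 52\right) = 0 \left(106 - 52\right) = 0 \cdot 54 = 0$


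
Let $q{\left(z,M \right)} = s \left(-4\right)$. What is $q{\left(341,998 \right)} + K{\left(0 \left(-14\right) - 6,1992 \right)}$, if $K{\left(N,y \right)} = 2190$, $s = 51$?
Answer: $1986$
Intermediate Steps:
$q{\left(z,M \right)} = -204$ ($q{\left(z,M \right)} = 51 \left(-4\right) = -204$)
$q{\left(341,998 \right)} + K{\left(0 \left(-14\right) - 6,1992 \right)} = -204 + 2190 = 1986$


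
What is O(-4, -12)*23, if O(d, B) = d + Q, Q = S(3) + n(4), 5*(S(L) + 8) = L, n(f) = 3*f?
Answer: 69/5 ≈ 13.800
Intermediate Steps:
S(L) = -8 + L/5
Q = 23/5 (Q = (-8 + (⅕)*3) + 3*4 = (-8 + ⅗) + 12 = -37/5 + 12 = 23/5 ≈ 4.6000)
O(d, B) = 23/5 + d (O(d, B) = d + 23/5 = 23/5 + d)
O(-4, -12)*23 = (23/5 - 4)*23 = (⅗)*23 = 69/5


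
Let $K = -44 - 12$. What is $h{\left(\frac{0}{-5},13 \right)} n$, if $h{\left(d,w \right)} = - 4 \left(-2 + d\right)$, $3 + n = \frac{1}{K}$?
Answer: $- \frac{169}{7} \approx -24.143$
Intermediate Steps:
$K = -56$
$n = - \frac{169}{56}$ ($n = -3 + \frac{1}{-56} = -3 - \frac{1}{56} = - \frac{169}{56} \approx -3.0179$)
$h{\left(d,w \right)} = 8 - 4 d$
$h{\left(\frac{0}{-5},13 \right)} n = \left(8 - 4 \frac{0}{-5}\right) \left(- \frac{169}{56}\right) = \left(8 - 4 \cdot 0 \left(- \frac{1}{5}\right)\right) \left(- \frac{169}{56}\right) = \left(8 - 0\right) \left(- \frac{169}{56}\right) = \left(8 + 0\right) \left(- \frac{169}{56}\right) = 8 \left(- \frac{169}{56}\right) = - \frac{169}{7}$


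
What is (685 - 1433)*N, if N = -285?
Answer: 213180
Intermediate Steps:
(685 - 1433)*N = (685 - 1433)*(-285) = -748*(-285) = 213180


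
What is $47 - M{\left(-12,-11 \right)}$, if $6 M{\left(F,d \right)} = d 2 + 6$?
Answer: $\frac{149}{3} \approx 49.667$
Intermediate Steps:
$M{\left(F,d \right)} = 1 + \frac{d}{3}$ ($M{\left(F,d \right)} = \frac{d 2 + 6}{6} = \frac{2 d + 6}{6} = \frac{6 + 2 d}{6} = 1 + \frac{d}{3}$)
$47 - M{\left(-12,-11 \right)} = 47 - \left(1 + \frac{1}{3} \left(-11\right)\right) = 47 - \left(1 - \frac{11}{3}\right) = 47 - - \frac{8}{3} = 47 + \frac{8}{3} = \frac{149}{3}$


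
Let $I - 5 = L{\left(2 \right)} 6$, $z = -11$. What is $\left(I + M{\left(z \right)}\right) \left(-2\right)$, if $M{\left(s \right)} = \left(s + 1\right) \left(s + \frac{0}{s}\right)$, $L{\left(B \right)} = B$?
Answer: $-254$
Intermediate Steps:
$I = 17$ ($I = 5 + 2 \cdot 6 = 5 + 12 = 17$)
$M{\left(s \right)} = s \left(1 + s\right)$ ($M{\left(s \right)} = \left(1 + s\right) \left(s + 0\right) = \left(1 + s\right) s = s \left(1 + s\right)$)
$\left(I + M{\left(z \right)}\right) \left(-2\right) = \left(17 - 11 \left(1 - 11\right)\right) \left(-2\right) = \left(17 - -110\right) \left(-2\right) = \left(17 + 110\right) \left(-2\right) = 127 \left(-2\right) = -254$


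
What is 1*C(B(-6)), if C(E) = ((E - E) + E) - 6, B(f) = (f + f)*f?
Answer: 66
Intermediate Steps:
B(f) = 2*f**2 (B(f) = (2*f)*f = 2*f**2)
C(E) = -6 + E (C(E) = (0 + E) - 6 = E - 6 = -6 + E)
1*C(B(-6)) = 1*(-6 + 2*(-6)**2) = 1*(-6 + 2*36) = 1*(-6 + 72) = 1*66 = 66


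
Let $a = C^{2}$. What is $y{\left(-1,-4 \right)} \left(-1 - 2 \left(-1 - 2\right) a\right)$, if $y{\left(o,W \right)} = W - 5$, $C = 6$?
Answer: $-1935$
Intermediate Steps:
$y{\left(o,W \right)} = -5 + W$
$a = 36$ ($a = 6^{2} = 36$)
$y{\left(-1,-4 \right)} \left(-1 - 2 \left(-1 - 2\right) a\right) = \left(-5 - 4\right) \left(-1 - 2 \left(-1 - 2\right) 36\right) = - 9 \left(-1 - 2 \left(\left(-3\right) 36\right)\right) = - 9 \left(-1 - -216\right) = - 9 \left(-1 + 216\right) = \left(-9\right) 215 = -1935$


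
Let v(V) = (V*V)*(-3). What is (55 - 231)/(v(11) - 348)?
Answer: 176/711 ≈ 0.24754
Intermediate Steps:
v(V) = -3*V² (v(V) = V²*(-3) = -3*V²)
(55 - 231)/(v(11) - 348) = (55 - 231)/(-3*11² - 348) = -176/(-3*121 - 348) = -176/(-363 - 348) = -176/(-711) = -176*(-1/711) = 176/711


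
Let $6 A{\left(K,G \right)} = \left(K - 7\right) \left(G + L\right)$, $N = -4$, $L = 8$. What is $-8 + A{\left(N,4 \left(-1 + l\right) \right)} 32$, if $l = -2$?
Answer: $\frac{680}{3} \approx 226.67$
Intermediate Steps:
$A{\left(K,G \right)} = \frac{\left(-7 + K\right) \left(8 + G\right)}{6}$ ($A{\left(K,G \right)} = \frac{\left(K - 7\right) \left(G + 8\right)}{6} = \frac{\left(-7 + K\right) \left(8 + G\right)}{6}$)
$-8 + A{\left(N,4 \left(-1 + l\right) \right)} 32 = -8 + \left(- \frac{28}{3} - \frac{7 \cdot 4 \left(-1 - 2\right)}{6} + \frac{4}{3} \left(-4\right) + \frac{1}{6} \cdot 4 \left(-1 - 2\right) \left(-4\right)\right) 32 = -8 + \left(- \frac{28}{3} - \frac{7 \cdot 4 \left(-3\right)}{6} - \frac{16}{3} + \frac{1}{6} \cdot 4 \left(-3\right) \left(-4\right)\right) 32 = -8 + \left(- \frac{28}{3} - -14 - \frac{16}{3} + \frac{1}{6} \left(-12\right) \left(-4\right)\right) 32 = -8 + \left(- \frac{28}{3} + 14 - \frac{16}{3} + 8\right) 32 = -8 + \frac{22}{3} \cdot 32 = -8 + \frac{704}{3} = \frac{680}{3}$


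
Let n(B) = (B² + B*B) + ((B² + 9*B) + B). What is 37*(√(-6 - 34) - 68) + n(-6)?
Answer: -2468 + 74*I*√10 ≈ -2468.0 + 234.01*I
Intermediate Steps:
n(B) = 3*B² + 10*B (n(B) = (B² + B²) + (B² + 10*B) = 2*B² + (B² + 10*B) = 3*B² + 10*B)
37*(√(-6 - 34) - 68) + n(-6) = 37*(√(-6 - 34) - 68) - 6*(10 + 3*(-6)) = 37*(√(-40) - 68) - 6*(10 - 18) = 37*(2*I*√10 - 68) - 6*(-8) = 37*(-68 + 2*I*√10) + 48 = (-2516 + 74*I*√10) + 48 = -2468 + 74*I*√10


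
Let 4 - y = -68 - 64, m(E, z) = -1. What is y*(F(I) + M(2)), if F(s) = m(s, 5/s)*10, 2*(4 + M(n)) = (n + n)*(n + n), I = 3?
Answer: -816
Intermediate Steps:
y = 136 (y = 4 - (-68 - 64) = 4 - 1*(-132) = 4 + 132 = 136)
M(n) = -4 + 2*n² (M(n) = -4 + ((n + n)*(n + n))/2 = -4 + ((2*n)*(2*n))/2 = -4 + (4*n²)/2 = -4 + 2*n²)
F(s) = -10 (F(s) = -1*10 = -10)
y*(F(I) + M(2)) = 136*(-10 + (-4 + 2*2²)) = 136*(-10 + (-4 + 2*4)) = 136*(-10 + (-4 + 8)) = 136*(-10 + 4) = 136*(-6) = -816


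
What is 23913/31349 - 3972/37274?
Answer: 383407467/584251313 ≈ 0.65624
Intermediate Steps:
23913/31349 - 3972/37274 = 23913*(1/31349) - 3972*1/37274 = 23913/31349 - 1986/18637 = 383407467/584251313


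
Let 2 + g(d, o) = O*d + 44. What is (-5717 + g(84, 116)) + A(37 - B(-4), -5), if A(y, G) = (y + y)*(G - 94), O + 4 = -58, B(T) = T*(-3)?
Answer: -15833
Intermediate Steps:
B(T) = -3*T
O = -62 (O = -4 - 58 = -62)
g(d, o) = 42 - 62*d (g(d, o) = -2 + (-62*d + 44) = -2 + (44 - 62*d) = 42 - 62*d)
A(y, G) = 2*y*(-94 + G) (A(y, G) = (2*y)*(-94 + G) = 2*y*(-94 + G))
(-5717 + g(84, 116)) + A(37 - B(-4), -5) = (-5717 + (42 - 62*84)) + 2*(37 - (-3)*(-4))*(-94 - 5) = (-5717 + (42 - 5208)) + 2*(37 - 1*12)*(-99) = (-5717 - 5166) + 2*(37 - 12)*(-99) = -10883 + 2*25*(-99) = -10883 - 4950 = -15833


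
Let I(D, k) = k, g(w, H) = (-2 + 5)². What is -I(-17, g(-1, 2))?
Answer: -9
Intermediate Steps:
g(w, H) = 9 (g(w, H) = 3² = 9)
-I(-17, g(-1, 2)) = -1*9 = -9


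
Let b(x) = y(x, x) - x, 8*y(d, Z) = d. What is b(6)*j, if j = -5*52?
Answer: 1365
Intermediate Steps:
y(d, Z) = d/8
b(x) = -7*x/8 (b(x) = x/8 - x = -7*x/8)
j = -260
b(6)*j = -7/8*6*(-260) = -21/4*(-260) = 1365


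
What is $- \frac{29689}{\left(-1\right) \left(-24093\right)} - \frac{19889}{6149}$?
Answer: $- \frac{661743338}{148147857} \approx -4.4668$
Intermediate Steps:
$- \frac{29689}{\left(-1\right) \left(-24093\right)} - \frac{19889}{6149} = - \frac{29689}{24093} - \frac{19889}{6149} = - \frac{661743338}{148147857}$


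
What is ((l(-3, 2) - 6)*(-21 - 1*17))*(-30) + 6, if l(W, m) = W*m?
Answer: -13674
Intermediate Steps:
((l(-3, 2) - 6)*(-21 - 1*17))*(-30) + 6 = ((-3*2 - 6)*(-21 - 1*17))*(-30) + 6 = ((-6 - 6)*(-21 - 17))*(-30) + 6 = -12*(-38)*(-30) + 6 = 456*(-30) + 6 = -13680 + 6 = -13674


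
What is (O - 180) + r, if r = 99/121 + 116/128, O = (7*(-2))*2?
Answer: -72609/352 ≈ -206.28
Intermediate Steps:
O = -28 (O = -14*2 = -28)
r = 607/352 (r = 99*(1/121) + 116*(1/128) = 9/11 + 29/32 = 607/352 ≈ 1.7244)
(O - 180) + r = (-28 - 180) + 607/352 = -208 + 607/352 = -72609/352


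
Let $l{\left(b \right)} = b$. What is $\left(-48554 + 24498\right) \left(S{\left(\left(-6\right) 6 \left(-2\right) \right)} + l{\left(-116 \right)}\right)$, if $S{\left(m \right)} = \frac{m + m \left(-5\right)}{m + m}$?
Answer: $2838608$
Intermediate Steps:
$S{\left(m \right)} = -2$ ($S{\left(m \right)} = \frac{m - 5 m}{2 m} = - 4 m \frac{1}{2 m} = -2$)
$\left(-48554 + 24498\right) \left(S{\left(\left(-6\right) 6 \left(-2\right) \right)} + l{\left(-116 \right)}\right) = \left(-48554 + 24498\right) \left(-2 - 116\right) = \left(-24056\right) \left(-118\right) = 2838608$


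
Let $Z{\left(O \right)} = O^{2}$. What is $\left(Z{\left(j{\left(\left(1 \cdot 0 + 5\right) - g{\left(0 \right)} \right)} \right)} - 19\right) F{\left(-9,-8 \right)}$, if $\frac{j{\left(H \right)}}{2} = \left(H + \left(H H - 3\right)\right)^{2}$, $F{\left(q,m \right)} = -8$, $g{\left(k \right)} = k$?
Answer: $-17005960$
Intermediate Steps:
$j{\left(H \right)} = 2 \left(-3 + H + H^{2}\right)^{2}$ ($j{\left(H \right)} = 2 \left(H + \left(H H - 3\right)\right)^{2} = 2 \left(H + \left(H^{2} - 3\right)\right)^{2} = 2 \left(H + \left(-3 + H^{2}\right)\right)^{2} = 2 \left(-3 + H + H^{2}\right)^{2}$)
$\left(Z{\left(j{\left(\left(1 \cdot 0 + 5\right) - g{\left(0 \right)} \right)} \right)} - 19\right) F{\left(-9,-8 \right)} = \left(\left(2 \left(-3 + \left(\left(1 \cdot 0 + 5\right) - 0\right) + \left(\left(1 \cdot 0 + 5\right) - 0\right)^{2}\right)^{2}\right)^{2} - 19\right) \left(-8\right) = \left(\left(2 \left(-3 + \left(\left(0 + 5\right) + 0\right) + \left(\left(0 + 5\right) + 0\right)^{2}\right)^{2}\right)^{2} - 19\right) \left(-8\right) = \left(\left(2 \left(-3 + \left(5 + 0\right) + \left(5 + 0\right)^{2}\right)^{2}\right)^{2} - 19\right) \left(-8\right) = \left(\left(2 \left(-3 + 5 + 5^{2}\right)^{2}\right)^{2} - 19\right) \left(-8\right) = \left(\left(2 \left(-3 + 5 + 25\right)^{2}\right)^{2} - 19\right) \left(-8\right) = \left(\left(2 \cdot 27^{2}\right)^{2} - 19\right) \left(-8\right) = \left(\left(2 \cdot 729\right)^{2} - 19\right) \left(-8\right) = \left(1458^{2} - 19\right) \left(-8\right) = \left(2125764 - 19\right) \left(-8\right) = 2125745 \left(-8\right) = -17005960$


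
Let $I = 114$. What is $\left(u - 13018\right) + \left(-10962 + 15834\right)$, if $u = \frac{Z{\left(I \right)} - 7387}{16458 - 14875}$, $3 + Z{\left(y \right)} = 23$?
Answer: $- \frac{12902485}{1583} \approx -8150.7$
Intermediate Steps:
$Z{\left(y \right)} = 20$ ($Z{\left(y \right)} = -3 + 23 = 20$)
$u = - \frac{7367}{1583}$ ($u = \frac{20 - 7387}{16458 - 14875} = - \frac{7367}{1583} \approx -4.6538$)
$\left(u - 13018\right) + \left(-10962 + 15834\right) = \left(- \frac{7367}{1583} - 13018\right) + \left(-10962 + 15834\right) = - \frac{20614861}{1583} + 4872 = - \frac{12902485}{1583}$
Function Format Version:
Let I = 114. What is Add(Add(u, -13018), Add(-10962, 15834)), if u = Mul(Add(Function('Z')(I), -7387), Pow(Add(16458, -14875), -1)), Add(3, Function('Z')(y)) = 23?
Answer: Rational(-12902485, 1583) ≈ -8150.7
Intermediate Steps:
Function('Z')(y) = 20 (Function('Z')(y) = Add(-3, 23) = 20)
u = Rational(-7367, 1583) (u = Mul(Add(20, -7387), Pow(Add(16458, -14875), -1)) = Mul(-7367, Pow(1583, -1)) = Mul(-7367, Rational(1, 1583)) = Rational(-7367, 1583) ≈ -4.6538)
Add(Add(u, -13018), Add(-10962, 15834)) = Add(Add(Rational(-7367, 1583), -13018), Add(-10962, 15834)) = Add(Rational(-20614861, 1583), 4872) = Rational(-12902485, 1583)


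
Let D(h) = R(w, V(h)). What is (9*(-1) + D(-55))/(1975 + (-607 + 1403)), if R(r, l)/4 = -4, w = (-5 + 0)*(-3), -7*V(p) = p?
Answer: -25/2771 ≈ -0.0090220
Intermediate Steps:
V(p) = -p/7
w = 15 (w = -5*(-3) = 15)
R(r, l) = -16 (R(r, l) = 4*(-4) = -16)
D(h) = -16
(9*(-1) + D(-55))/(1975 + (-607 + 1403)) = (9*(-1) - 16)/(1975 + (-607 + 1403)) = (-9 - 16)/(1975 + 796) = -25/2771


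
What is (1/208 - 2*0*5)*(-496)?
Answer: -31/13 ≈ -2.3846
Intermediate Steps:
(1/208 - 2*0*5)*(-496) = (1/208 + 0*5)*(-496) = (1/208 + 0)*(-496) = (1/208)*(-496) = -31/13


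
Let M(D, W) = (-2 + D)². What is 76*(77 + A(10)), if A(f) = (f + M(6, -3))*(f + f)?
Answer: 45372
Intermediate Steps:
A(f) = 2*f*(16 + f) (A(f) = (f + (-2 + 6)²)*(f + f) = (f + 4²)*(2*f) = (f + 16)*(2*f) = (16 + f)*(2*f) = 2*f*(16 + f))
76*(77 + A(10)) = 76*(77 + 2*10*(16 + 10)) = 76*(77 + 2*10*26) = 76*(77 + 520) = 76*597 = 45372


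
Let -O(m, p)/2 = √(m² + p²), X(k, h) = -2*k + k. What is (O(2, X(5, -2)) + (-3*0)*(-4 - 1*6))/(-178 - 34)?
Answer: √29/106 ≈ 0.050803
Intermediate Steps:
X(k, h) = -k
O(m, p) = -2*√(m² + p²)
(O(2, X(5, -2)) + (-3*0)*(-4 - 1*6))/(-178 - 34) = (-2*√(2² + (-1*5)²) + (-3*0)*(-4 - 1*6))/(-178 - 34) = (-2*√(4 + (-5)²) + 0*(-4 - 6))/(-212) = (-2*√(4 + 25) + 0*(-10))*(-1/212) = (-2*√29 + 0)*(-1/212) = -2*√29*(-1/212) = √29/106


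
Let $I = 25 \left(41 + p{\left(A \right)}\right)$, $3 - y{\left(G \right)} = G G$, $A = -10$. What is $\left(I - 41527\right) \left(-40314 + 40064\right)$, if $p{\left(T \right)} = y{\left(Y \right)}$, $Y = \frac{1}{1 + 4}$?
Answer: $10107000$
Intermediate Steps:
$Y = \frac{1}{5} \approx 0.2$
$y{\left(G \right)} = 3 - G^{2}$ ($y{\left(G \right)} = 3 - G G = 3 - G^{2}$)
$p{\left(T \right)} = \frac{74}{25}$ ($p{\left(T \right)} = 3 - \left(\frac{1}{5}\right)^{2} = 3 - \frac{1}{25} = \frac{74}{25}$)
$I = 1099$ ($I = 25 \left(41 + \frac{74}{25}\right) = 25 \cdot \frac{1099}{25} = 1099$)
$\left(I - 41527\right) \left(-40314 + 40064\right) = \left(1099 - 41527\right) \left(-40314 + 40064\right) = \left(-40428\right) \left(-250\right) = 10107000$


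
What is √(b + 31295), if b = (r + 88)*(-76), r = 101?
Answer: √16931 ≈ 130.12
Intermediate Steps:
b = -14364 (b = (101 + 88)*(-76) = 189*(-76) = -14364)
√(b + 31295) = √(-14364 + 31295) = √16931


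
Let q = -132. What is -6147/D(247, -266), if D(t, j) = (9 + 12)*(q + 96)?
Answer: 683/84 ≈ 8.1310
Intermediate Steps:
D(t, j) = -756 (D(t, j) = (9 + 12)*(-132 + 96) = 21*(-36) = -756)
-6147/D(247, -266) = -6147/(-756) = -6147*(-1/756) = 683/84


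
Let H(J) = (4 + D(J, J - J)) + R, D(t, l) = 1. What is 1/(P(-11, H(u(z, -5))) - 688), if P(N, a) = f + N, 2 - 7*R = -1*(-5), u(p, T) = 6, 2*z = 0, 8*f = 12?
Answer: -2/1395 ≈ -0.0014337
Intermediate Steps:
f = 3/2 (f = (⅛)*12 = 3/2 ≈ 1.5000)
z = 0 (z = (½)*0 = 0)
R = -3/7 (R = 2/7 - (-1)*(-5)/7 = 2/7 - ⅐*5 = 2/7 - 5/7 = -3/7 ≈ -0.42857)
H(J) = 32/7 (H(J) = (4 + 1) - 3/7 = 5 - 3/7 = 32/7)
P(N, a) = 3/2 + N
1/(P(-11, H(u(z, -5))) - 688) = 1/((3/2 - 11) - 688) = 1/(-19/2 - 688) = 1/(-1395/2) = -2/1395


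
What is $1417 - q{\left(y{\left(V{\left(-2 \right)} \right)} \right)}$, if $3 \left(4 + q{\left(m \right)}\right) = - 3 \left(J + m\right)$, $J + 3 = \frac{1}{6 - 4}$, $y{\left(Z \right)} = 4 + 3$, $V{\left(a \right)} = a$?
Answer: $\frac{2851}{2} \approx 1425.5$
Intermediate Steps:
$y{\left(Z \right)} = 7$
$J = - \frac{5}{2}$ ($J = -3 + \frac{1}{6 - 4} = -3 + \frac{1}{2} = - \frac{5}{2} \approx -2.5$)
$q{\left(m \right)} = - \frac{3}{2} - m$ ($q{\left(m \right)} = -4 + \frac{\left(-3\right) \left(- \frac{5}{2} + m\right)}{3} = -4 + \frac{\frac{15}{2} - 3 m}{3} = -4 - \left(- \frac{5}{2} + m\right) = - \frac{3}{2} - m$)
$1417 - q{\left(y{\left(V{\left(-2 \right)} \right)} \right)} = 1417 - \left(- \frac{3}{2} - 7\right) = 1417 - - \frac{17}{2} = 1417 + \frac{17}{2} = \frac{2851}{2}$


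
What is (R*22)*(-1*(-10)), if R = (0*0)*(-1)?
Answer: 0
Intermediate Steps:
R = 0 (R = 0*(-1) = 0)
(R*22)*(-1*(-10)) = (0*22)*(-1*(-10)) = 0*10 = 0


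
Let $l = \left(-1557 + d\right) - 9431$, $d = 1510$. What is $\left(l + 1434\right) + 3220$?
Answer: $-4824$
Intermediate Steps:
$l = -9478$ ($l = \left(-1557 + 1510\right) - 9431 = -47 - 9431 = -9478$)
$\left(l + 1434\right) + 3220 = \left(-9478 + 1434\right) + 3220 = -8044 + 3220 = -4824$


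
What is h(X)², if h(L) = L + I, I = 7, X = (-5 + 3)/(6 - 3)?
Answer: 361/9 ≈ 40.111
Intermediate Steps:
X = -⅔ (X = -2/3 = -2*⅓ = -⅔ ≈ -0.66667)
h(L) = 7 + L (h(L) = L + 7 = 7 + L)
h(X)² = (7 - ⅔)² = (19/3)² = 361/9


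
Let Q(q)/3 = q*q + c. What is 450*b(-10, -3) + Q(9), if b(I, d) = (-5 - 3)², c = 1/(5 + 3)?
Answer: 232347/8 ≈ 29043.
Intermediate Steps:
c = ⅛ (c = 1/8 = ⅛ ≈ 0.12500)
b(I, d) = 64 (b(I, d) = (-8)² = 64)
Q(q) = 3/8 + 3*q² (Q(q) = 3*(q*q + ⅛) = 3*(q² + ⅛) = 3*(⅛ + q²) = 3/8 + 3*q²)
450*b(-10, -3) + Q(9) = 450*64 + (3/8 + 3*9²) = 28800 + (3/8 + 3*81) = 28800 + (3/8 + 243) = 28800 + 1947/8 = 232347/8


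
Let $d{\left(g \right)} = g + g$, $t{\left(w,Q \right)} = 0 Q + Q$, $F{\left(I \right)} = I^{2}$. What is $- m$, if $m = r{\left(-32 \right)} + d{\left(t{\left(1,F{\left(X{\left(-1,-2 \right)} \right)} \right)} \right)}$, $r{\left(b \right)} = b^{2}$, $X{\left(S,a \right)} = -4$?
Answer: $-1056$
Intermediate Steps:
$t{\left(w,Q \right)} = Q$ ($t{\left(w,Q \right)} = 0 + Q = Q$)
$d{\left(g \right)} = 2 g$
$m = 1056$ ($m = \left(-32\right)^{2} + 2 \left(-4\right)^{2} = 1024 + 2 \cdot 16 = 1024 + 32 = 1056$)
$- m = \left(-1\right) 1056 = -1056$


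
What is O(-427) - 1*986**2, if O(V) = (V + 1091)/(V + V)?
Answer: -415128024/427 ≈ -9.7220e+5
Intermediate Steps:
O(V) = (1091 + V)/(2*V) (O(V) = (1091 + V)/((2*V)) = (1091 + V)*(1/(2*V)) = (1091 + V)/(2*V))
O(-427) - 1*986**2 = (1/2)*(1091 - 427)/(-427) - 1*986**2 = (1/2)*(-1/427)*664 - 1*972196 = -332/427 - 972196 = -415128024/427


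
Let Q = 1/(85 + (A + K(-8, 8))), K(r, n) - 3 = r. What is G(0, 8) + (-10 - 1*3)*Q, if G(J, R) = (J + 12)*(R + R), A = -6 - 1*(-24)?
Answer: 18803/98 ≈ 191.87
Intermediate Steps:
A = 18 (A = -6 + 24 = 18)
K(r, n) = 3 + r
Q = 1/98 (Q = 1/(85 + (18 + (3 - 8))) = 1/(85 + (18 - 5)) = 1/(85 + 13) = 1/98 ≈ 0.010204)
G(J, R) = 2*R*(12 + J) (G(J, R) = (12 + J)*(2*R) = 2*R*(12 + J))
G(0, 8) + (-10 - 1*3)*Q = 2*8*(12 + 0) + (-10 - 1*3)*(1/98) = 2*8*12 + (-10 - 3)*(1/98) = 192 - 13*1/98 = 192 - 13/98 = 18803/98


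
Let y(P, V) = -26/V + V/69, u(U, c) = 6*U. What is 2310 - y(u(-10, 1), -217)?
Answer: 34632925/14973 ≈ 2313.0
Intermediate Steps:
y(P, V) = -26/V + V/69 (y(P, V) = -26/V + V*(1/69) = -26/V + V/69)
2310 - y(u(-10, 1), -217) = 2310 - (-26/(-217) + (1/69)*(-217)) = 2310 - (-26*(-1/217) - 217/69) = 2310 - (26/217 - 217/69) = 2310 - 1*(-45295/14973) = 2310 + 45295/14973 = 34632925/14973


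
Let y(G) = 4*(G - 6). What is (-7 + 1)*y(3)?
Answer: 72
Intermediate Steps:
y(G) = -24 + 4*G (y(G) = 4*(-6 + G) = -24 + 4*G)
(-7 + 1)*y(3) = (-7 + 1)*(-24 + 4*3) = -6*(-24 + 12) = -6*(-12) = 72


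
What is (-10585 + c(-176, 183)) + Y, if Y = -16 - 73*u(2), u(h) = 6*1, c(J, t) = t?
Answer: -10856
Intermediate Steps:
u(h) = 6
Y = -454 (Y = -16 - 73*6 = -16 - 438 = -454)
(-10585 + c(-176, 183)) + Y = (-10585 + 183) - 454 = -10402 - 454 = -10856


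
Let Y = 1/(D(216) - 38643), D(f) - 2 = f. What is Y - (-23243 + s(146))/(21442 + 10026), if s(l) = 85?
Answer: 444907341/604578950 ≈ 0.73590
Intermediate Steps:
D(f) = 2 + f
Y = -1/38425 (Y = 1/((2 + 216) - 38643) = 1/(218 - 38643) = 1/(-38425) = -1/38425 ≈ -2.6025e-5)
Y - (-23243 + s(146))/(21442 + 10026) = -1/38425 - (-23243 + 85)/(21442 + 10026) = -1/38425 - (-23158)/31468 = -1/38425 - 1*(-11579/15734) = -1/38425 + 11579/15734 = 444907341/604578950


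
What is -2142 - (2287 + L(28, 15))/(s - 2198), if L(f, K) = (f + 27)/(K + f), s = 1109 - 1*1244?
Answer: -214784902/100319 ≈ -2141.0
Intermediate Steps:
s = -135 (s = 1109 - 1244 = -135)
L(f, K) = (27 + f)/(K + f)
-2142 - (2287 + L(28, 15))/(s - 2198) = -2142 - (2287 + (27 + 28)/(15 + 28))/(-135 - 2198) = -2142 - (2287 + 55/43)/(-2333) = -2142 - (2287 + (1/43)*55)*(-1)/2333 = -2142 - (2287 + 55/43)*(-1)/2333 = -2142 - 98396*(-1)/(43*2333) = -2142 - 1*(-98396/100319) = -2142 + 98396/100319 = -214784902/100319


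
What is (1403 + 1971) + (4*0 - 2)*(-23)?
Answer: 3420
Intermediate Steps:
(1403 + 1971) + (4*0 - 2)*(-23) = 3374 + (0 - 2)*(-23) = 3374 - 2*(-23) = 3374 + 46 = 3420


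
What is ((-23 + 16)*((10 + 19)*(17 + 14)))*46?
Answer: -289478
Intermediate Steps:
((-23 + 16)*((10 + 19)*(17 + 14)))*46 = -203*31*46 = -7*899*46 = -6293*46 = -289478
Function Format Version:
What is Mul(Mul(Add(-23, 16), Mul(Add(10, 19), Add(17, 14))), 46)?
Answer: -289478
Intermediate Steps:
Mul(Mul(Add(-23, 16), Mul(Add(10, 19), Add(17, 14))), 46) = Mul(Mul(-7, Mul(29, 31)), 46) = Mul(Mul(-7, 899), 46) = Mul(-6293, 46) = -289478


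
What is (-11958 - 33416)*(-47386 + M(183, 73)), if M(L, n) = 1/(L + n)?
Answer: 275211799905/128 ≈ 2.1501e+9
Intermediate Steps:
(-11958 - 33416)*(-47386 + M(183, 73)) = (-11958 - 33416)*(-47386 + 1/(183 + 73)) = -45374*(-47386 + 1/256) = -45374*(-12130815/256) = 275211799905/128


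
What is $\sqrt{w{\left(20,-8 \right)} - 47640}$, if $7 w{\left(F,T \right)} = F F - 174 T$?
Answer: $2 i \sqrt{11846} \approx 217.68 i$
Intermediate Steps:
$w{\left(F,T \right)} = - \frac{174 T}{7} + \frac{F^{2}}{7}$ ($w{\left(F,T \right)} = \frac{F F - 174 T}{7} = \frac{F^{2} - 174 T}{7} = - \frac{174 T}{7} + \frac{F^{2}}{7}$)
$\sqrt{w{\left(20,-8 \right)} - 47640} = \sqrt{\left(\left(- \frac{174}{7}\right) \left(-8\right) + \frac{20^{2}}{7}\right) - 47640} = \sqrt{\left(\frac{1392}{7} + \frac{1}{7} \cdot 400\right) - 47640} = \sqrt{\left(\frac{1392}{7} + \frac{400}{7}\right) - 47640} = \sqrt{256 - 47640} = \sqrt{-47384} = 2 i \sqrt{11846}$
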